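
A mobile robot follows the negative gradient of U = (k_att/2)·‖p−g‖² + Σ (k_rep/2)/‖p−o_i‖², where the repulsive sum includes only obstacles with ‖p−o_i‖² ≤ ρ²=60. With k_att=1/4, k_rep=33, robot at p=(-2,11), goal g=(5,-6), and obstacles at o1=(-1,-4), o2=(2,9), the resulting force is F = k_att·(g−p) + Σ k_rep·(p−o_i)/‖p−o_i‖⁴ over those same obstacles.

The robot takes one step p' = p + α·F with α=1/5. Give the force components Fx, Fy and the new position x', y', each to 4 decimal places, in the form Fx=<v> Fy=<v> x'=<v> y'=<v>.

F_att = 1/4·(g−p) = 1/4·(7,-17) = (1.7500,-4.2500)
o1: d²=226 > ρ²=60 → inactive
o2: d²=20 ≤ ρ²=60; F_rep = 33·(-4,2)/20² = (-0.3300,0.1650)
F = F_att + ΣF_rep = (1.4200,-4.0850)
p' = p + 1/5·F = (-1.7160,10.1830)

Fx=1.4200 Fy=-4.0850 x'=-1.7160 y'=10.1830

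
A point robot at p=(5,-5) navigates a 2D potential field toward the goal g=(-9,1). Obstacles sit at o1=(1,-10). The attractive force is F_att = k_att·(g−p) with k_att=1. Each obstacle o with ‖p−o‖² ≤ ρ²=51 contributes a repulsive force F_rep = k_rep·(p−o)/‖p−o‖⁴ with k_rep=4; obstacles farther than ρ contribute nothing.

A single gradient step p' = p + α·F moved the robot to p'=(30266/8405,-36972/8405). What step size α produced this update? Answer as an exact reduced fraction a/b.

F_att = 1·(g−p) = 1·(-14,6) = (-14.0000,6.0000)
o1: d²=41 ≤ ρ²=51; F_rep = 4·(4,5)/41² = (0.0095,0.0119)
F = F_att + ΣF_rep = (-13.9905,6.0119)
Δp = p'−p = (-1.3990,0.6012); α = Δx/Fx = (-11759/8405) / (-23518/1681) = 1/10
check: Δy/Fy = (5053/8405) / (10106/1681) = 1/10 ✓

α = 1/10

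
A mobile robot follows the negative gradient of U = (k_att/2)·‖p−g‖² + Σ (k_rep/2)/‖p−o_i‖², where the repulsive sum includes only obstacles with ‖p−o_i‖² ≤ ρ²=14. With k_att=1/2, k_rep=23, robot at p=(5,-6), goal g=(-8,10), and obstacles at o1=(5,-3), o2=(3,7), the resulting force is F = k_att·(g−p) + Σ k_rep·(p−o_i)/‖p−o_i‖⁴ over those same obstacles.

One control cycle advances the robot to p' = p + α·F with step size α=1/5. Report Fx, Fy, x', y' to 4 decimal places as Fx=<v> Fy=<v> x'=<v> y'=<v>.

F_att = 1/2·(g−p) = 1/2·(-13,16) = (-6.5000,8.0000)
o1: d²=9 ≤ ρ²=14; F_rep = 23·(0,-3)/9² = (0.0000,-0.8519)
o2: d²=173 > ρ²=14 → inactive
F = F_att + ΣF_rep = (-6.5000,7.1481)
p' = p + 1/5·F = (3.7000,-4.5704)

Fx=-6.5000 Fy=7.1481 x'=3.7000 y'=-4.5704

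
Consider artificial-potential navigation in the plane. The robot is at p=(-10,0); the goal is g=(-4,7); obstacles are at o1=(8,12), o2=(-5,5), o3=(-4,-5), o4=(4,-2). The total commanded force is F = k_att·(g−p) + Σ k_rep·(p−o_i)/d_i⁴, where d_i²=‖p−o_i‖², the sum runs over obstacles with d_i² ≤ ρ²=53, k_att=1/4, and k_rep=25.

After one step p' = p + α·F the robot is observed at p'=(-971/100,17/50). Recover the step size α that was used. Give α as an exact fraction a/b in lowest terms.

α = 1/5

F_att = 1/4·(g−p) = 1/4·(6,7) = (1.5000,1.7500)
o1: d²=468 > ρ²=53 → inactive
o2: d²=50 ≤ ρ²=53; F_rep = 25·(-5,-5)/50² = (-0.0500,-0.0500)
o3: d²=61 > ρ²=53 → inactive
o4: d²=200 > ρ²=53 → inactive
F = F_att + ΣF_rep = (1.4500,1.7000)
Δp = p'−p = (0.2900,0.3400); α = Δx/Fx = (29/100) / (29/20) = 1/5
check: Δy/Fy = (17/50) / (17/10) = 1/5 ✓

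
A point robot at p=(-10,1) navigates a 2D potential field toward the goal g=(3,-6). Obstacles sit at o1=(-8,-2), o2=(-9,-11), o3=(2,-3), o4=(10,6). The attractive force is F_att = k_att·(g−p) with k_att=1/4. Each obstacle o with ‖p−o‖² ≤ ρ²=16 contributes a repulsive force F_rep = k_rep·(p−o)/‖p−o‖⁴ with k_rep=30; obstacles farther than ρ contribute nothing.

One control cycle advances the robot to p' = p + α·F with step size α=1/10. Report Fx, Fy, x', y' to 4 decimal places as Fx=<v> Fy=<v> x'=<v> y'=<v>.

Fx=2.8950 Fy=-1.2175 x'=-9.7105 y'=0.8783

F_att = 1/4·(g−p) = 1/4·(13,-7) = (3.2500,-1.7500)
o1: d²=13 ≤ ρ²=16; F_rep = 30·(-2,3)/13² = (-0.3550,0.5325)
o2: d²=145 > ρ²=16 → inactive
o3: d²=160 > ρ²=16 → inactive
o4: d²=425 > ρ²=16 → inactive
F = F_att + ΣF_rep = (2.8950,-1.2175)
p' = p + 1/10·F = (-9.7105,0.8783)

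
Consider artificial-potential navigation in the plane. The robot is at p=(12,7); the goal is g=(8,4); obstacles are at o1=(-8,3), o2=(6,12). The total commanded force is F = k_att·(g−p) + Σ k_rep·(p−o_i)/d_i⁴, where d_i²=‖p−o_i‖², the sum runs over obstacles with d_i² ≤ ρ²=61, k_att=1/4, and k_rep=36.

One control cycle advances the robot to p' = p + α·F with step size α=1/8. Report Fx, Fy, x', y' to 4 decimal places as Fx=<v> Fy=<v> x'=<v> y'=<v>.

F_att = 1/4·(g−p) = 1/4·(-4,-3) = (-1.0000,-0.7500)
o1: d²=416 > ρ²=61 → inactive
o2: d²=61 ≤ ρ²=61; F_rep = 36·(6,-5)/61² = (0.0580,-0.0484)
F = F_att + ΣF_rep = (-0.9420,-0.7984)
p' = p + 1/8·F = (11.8823,6.9002)

Fx=-0.9420 Fy=-0.7984 x'=11.8823 y'=6.9002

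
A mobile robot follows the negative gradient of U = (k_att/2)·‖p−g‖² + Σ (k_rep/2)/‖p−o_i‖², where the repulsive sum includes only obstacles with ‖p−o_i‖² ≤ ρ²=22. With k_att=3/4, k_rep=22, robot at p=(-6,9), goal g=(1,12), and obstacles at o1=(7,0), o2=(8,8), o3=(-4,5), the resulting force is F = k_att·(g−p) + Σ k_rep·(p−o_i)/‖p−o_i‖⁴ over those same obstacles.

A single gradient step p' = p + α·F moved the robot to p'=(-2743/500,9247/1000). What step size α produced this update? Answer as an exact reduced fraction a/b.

F_att = 3/4·(g−p) = 3/4·(7,3) = (5.2500,2.2500)
o1: d²=250 > ρ²=22 → inactive
o2: d²=197 > ρ²=22 → inactive
o3: d²=20 ≤ ρ²=22; F_rep = 22·(-2,4)/20² = (-0.1100,0.2200)
F = F_att + ΣF_rep = (5.1400,2.4700)
Δp = p'−p = (0.5140,0.2470); α = Δx/Fx = (257/500) / (257/50) = 1/10
check: Δy/Fy = (247/1000) / (247/100) = 1/10 ✓

α = 1/10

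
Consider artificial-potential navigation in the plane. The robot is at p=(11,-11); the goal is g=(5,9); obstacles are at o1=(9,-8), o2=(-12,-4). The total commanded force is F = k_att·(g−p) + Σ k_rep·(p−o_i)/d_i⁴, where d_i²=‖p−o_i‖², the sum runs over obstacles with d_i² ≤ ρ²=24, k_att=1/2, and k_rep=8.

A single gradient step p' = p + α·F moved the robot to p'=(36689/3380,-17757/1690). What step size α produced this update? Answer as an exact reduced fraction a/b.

F_att = 1/2·(g−p) = 1/2·(-6,20) = (-3.0000,10.0000)
o1: d²=13 ≤ ρ²=24; F_rep = 8·(2,-3)/13² = (0.0947,-0.1420)
o2: d²=578 > ρ²=24 → inactive
F = F_att + ΣF_rep = (-2.9053,9.8580)
Δp = p'−p = (-0.1453,0.4929); α = Δx/Fx = (-491/3380) / (-491/169) = 1/20
check: Δy/Fy = (833/1690) / (1666/169) = 1/20 ✓

α = 1/20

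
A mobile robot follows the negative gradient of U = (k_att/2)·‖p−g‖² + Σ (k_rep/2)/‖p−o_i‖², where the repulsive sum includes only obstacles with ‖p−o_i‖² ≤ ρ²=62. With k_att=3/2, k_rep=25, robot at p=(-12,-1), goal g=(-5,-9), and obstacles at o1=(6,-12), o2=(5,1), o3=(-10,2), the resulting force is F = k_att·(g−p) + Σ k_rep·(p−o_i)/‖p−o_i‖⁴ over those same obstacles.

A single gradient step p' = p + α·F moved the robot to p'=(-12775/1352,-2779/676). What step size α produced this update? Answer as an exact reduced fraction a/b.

F_att = 3/2·(g−p) = 3/2·(7,-8) = (10.5000,-12.0000)
o1: d²=445 > ρ²=62 → inactive
o2: d²=293 > ρ²=62 → inactive
o3: d²=13 ≤ ρ²=62; F_rep = 25·(-2,-3)/13² = (-0.2959,-0.4438)
F = F_att + ΣF_rep = (10.2041,-12.4438)
Δp = p'−p = (2.5510,-3.1109); α = Δx/Fx = (3449/1352) / (3449/338) = 1/4
check: Δy/Fy = (-2103/676) / (-2103/169) = 1/4 ✓

α = 1/4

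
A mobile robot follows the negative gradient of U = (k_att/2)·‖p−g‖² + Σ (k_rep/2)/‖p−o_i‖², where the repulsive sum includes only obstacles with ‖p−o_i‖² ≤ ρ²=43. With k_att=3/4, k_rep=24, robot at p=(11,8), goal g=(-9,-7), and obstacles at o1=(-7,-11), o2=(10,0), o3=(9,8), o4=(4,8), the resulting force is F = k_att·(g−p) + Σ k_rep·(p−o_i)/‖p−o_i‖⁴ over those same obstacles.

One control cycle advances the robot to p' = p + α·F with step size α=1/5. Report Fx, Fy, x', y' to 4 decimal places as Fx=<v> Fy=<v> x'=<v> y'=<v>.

F_att = 3/4·(g−p) = 3/4·(-20,-15) = (-15.0000,-11.2500)
o1: d²=685 > ρ²=43 → inactive
o2: d²=65 > ρ²=43 → inactive
o3: d²=4 ≤ ρ²=43; F_rep = 24·(2,0)/4² = (3.0000,0.0000)
o4: d²=49 > ρ²=43 → inactive
F = F_att + ΣF_rep = (-12.0000,-11.2500)
p' = p + 1/5·F = (8.6000,5.7500)

Fx=-12.0000 Fy=-11.2500 x'=8.6000 y'=5.7500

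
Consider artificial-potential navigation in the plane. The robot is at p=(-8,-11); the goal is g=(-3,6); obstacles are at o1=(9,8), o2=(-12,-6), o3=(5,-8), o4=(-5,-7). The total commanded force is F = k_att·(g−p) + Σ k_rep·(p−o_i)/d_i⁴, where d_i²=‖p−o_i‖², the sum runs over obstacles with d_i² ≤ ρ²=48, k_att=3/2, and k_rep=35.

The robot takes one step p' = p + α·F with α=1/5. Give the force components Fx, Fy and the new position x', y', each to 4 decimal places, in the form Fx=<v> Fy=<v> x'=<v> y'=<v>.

Fx=7.4153 Fy=25.1719 x'=-6.5169 y'=-5.9656

F_att = 3/2·(g−p) = 3/2·(5,17) = (7.5000,25.5000)
o1: d²=650 > ρ²=48 → inactive
o2: d²=41 ≤ ρ²=48; F_rep = 35·(4,-5)/41² = (0.0833,-0.1041)
o3: d²=178 > ρ²=48 → inactive
o4: d²=25 ≤ ρ²=48; F_rep = 35·(-3,-4)/25² = (-0.1680,-0.2240)
F = F_att + ΣF_rep = (7.4153,25.1719)
p' = p + 1/5·F = (-6.5169,-5.9656)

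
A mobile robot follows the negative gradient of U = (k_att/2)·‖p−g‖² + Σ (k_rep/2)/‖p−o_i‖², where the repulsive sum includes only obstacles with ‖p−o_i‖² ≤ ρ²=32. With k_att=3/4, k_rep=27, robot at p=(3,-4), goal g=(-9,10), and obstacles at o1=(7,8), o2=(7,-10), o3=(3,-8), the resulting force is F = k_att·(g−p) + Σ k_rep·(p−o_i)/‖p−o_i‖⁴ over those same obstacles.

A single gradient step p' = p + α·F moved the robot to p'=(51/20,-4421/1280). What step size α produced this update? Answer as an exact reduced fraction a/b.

F_att = 3/4·(g−p) = 3/4·(-12,14) = (-9.0000,10.5000)
o1: d²=160 > ρ²=32 → inactive
o2: d²=52 > ρ²=32 → inactive
o3: d²=16 ≤ ρ²=32; F_rep = 27·(0,4)/16² = (0.0000,0.4219)
F = F_att + ΣF_rep = (-9.0000,10.9219)
Δp = p'−p = (-0.4500,0.5461); α = Δx/Fx = (-9/20) / (-9) = 1/20
check: Δy/Fy = (699/1280) / (699/64) = 1/20 ✓

α = 1/20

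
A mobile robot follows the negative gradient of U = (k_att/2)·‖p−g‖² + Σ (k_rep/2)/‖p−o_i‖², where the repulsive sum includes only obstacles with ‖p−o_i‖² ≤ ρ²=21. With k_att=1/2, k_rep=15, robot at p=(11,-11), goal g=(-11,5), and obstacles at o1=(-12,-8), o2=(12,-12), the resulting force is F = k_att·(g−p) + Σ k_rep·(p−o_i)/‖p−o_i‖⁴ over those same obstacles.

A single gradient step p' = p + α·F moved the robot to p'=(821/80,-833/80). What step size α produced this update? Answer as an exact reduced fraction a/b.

α = 1/20

F_att = 1/2·(g−p) = 1/2·(-22,16) = (-11.0000,8.0000)
o1: d²=538 > ρ²=21 → inactive
o2: d²=2 ≤ ρ²=21; F_rep = 15·(-1,1)/2² = (-3.7500,3.7500)
F = F_att + ΣF_rep = (-14.7500,11.7500)
Δp = p'−p = (-0.7375,0.5875); α = Δx/Fx = (-59/80) / (-59/4) = 1/20
check: Δy/Fy = (47/80) / (47/4) = 1/20 ✓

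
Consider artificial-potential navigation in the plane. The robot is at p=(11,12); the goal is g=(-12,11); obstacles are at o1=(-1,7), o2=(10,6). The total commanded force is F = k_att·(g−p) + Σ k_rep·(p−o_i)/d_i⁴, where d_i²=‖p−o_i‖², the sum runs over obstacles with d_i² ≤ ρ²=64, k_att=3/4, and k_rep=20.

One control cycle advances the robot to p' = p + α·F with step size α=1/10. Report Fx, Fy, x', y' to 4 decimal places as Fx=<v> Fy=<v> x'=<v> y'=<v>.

F_att = 3/4·(g−p) = 3/4·(-23,-1) = (-17.2500,-0.7500)
o1: d²=169 > ρ²=64 → inactive
o2: d²=37 ≤ ρ²=64; F_rep = 20·(1,6)/37² = (0.0146,0.0877)
F = F_att + ΣF_rep = (-17.2354,-0.6623)
p' = p + 1/10·F = (9.2765,11.9338)

Fx=-17.2354 Fy=-0.6623 x'=9.2765 y'=11.9338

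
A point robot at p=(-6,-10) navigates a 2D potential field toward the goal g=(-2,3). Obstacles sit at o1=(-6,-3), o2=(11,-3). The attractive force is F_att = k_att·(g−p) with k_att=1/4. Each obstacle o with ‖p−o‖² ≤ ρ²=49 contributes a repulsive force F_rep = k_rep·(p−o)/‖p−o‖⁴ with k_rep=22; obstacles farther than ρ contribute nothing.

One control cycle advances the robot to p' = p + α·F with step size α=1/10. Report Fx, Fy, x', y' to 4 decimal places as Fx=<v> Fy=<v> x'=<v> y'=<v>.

Fx=1.0000 Fy=3.1859 x'=-5.9000 y'=-9.6814

F_att = 1/4·(g−p) = 1/4·(4,13) = (1.0000,3.2500)
o1: d²=49 ≤ ρ²=49; F_rep = 22·(0,-7)/49² = (0.0000,-0.0641)
o2: d²=338 > ρ²=49 → inactive
F = F_att + ΣF_rep = (1.0000,3.1859)
p' = p + 1/10·F = (-5.9000,-9.6814)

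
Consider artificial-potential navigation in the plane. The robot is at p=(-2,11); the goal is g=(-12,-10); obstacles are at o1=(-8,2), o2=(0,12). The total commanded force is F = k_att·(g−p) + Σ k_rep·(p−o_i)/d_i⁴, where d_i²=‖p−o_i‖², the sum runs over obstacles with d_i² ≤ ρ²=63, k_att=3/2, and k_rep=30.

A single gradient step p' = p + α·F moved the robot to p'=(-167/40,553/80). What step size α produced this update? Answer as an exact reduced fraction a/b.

α = 1/8

F_att = 3/2·(g−p) = 3/2·(-10,-21) = (-15.0000,-31.5000)
o1: d²=117 > ρ²=63 → inactive
o2: d²=5 ≤ ρ²=63; F_rep = 30·(-2,-1)/5² = (-2.4000,-1.2000)
F = F_att + ΣF_rep = (-17.4000,-32.7000)
Δp = p'−p = (-2.1750,-4.0875); α = Δx/Fx = (-87/40) / (-87/5) = 1/8
check: Δy/Fy = (-327/80) / (-327/10) = 1/8 ✓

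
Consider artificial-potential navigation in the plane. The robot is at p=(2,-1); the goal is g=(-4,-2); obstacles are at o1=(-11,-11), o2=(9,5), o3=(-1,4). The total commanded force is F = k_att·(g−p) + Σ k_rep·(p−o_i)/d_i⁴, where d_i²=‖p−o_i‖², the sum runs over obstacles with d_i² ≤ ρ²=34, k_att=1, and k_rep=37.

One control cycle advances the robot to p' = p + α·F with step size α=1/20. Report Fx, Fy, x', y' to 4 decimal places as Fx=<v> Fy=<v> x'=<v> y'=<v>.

F_att = 1·(g−p) = 1·(-6,-1) = (-6.0000,-1.0000)
o1: d²=269 > ρ²=34 → inactive
o2: d²=85 > ρ²=34 → inactive
o3: d²=34 ≤ ρ²=34; F_rep = 37·(3,-5)/34² = (0.0960,-0.1600)
F = F_att + ΣF_rep = (-5.9040,-1.1600)
p' = p + 1/20·F = (1.7048,-1.0580)

Fx=-5.9040 Fy=-1.1600 x'=1.7048 y'=-1.0580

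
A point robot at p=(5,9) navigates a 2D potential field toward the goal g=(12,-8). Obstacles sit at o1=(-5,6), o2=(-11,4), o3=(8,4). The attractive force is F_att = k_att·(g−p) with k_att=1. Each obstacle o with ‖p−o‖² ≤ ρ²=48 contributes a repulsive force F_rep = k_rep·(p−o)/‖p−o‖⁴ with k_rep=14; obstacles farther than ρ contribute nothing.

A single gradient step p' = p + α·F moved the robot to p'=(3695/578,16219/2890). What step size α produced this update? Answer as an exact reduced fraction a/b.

F_att = 1·(g−p) = 1·(7,-17) = (7.0000,-17.0000)
o1: d²=109 > ρ²=48 → inactive
o2: d²=281 > ρ²=48 → inactive
o3: d²=34 ≤ ρ²=48; F_rep = 14·(-3,5)/34² = (-0.0363,0.0606)
F = F_att + ΣF_rep = (6.9637,-16.9394)
Δp = p'−p = (1.3927,-3.3879); α = Δx/Fx = (805/578) / (4025/578) = 1/5
check: Δy/Fy = (-9791/2890) / (-9791/578) = 1/5 ✓

α = 1/5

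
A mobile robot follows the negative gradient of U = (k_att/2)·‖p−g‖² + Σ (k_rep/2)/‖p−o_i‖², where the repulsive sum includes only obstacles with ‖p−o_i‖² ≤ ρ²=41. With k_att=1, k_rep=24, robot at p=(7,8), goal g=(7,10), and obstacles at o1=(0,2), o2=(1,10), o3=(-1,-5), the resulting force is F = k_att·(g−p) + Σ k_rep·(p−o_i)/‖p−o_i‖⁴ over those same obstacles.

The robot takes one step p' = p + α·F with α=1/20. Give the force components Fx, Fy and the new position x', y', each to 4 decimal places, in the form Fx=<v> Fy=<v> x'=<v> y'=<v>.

Fx=0.0900 Fy=1.9700 x'=7.0045 y'=8.0985

F_att = 1·(g−p) = 1·(0,2) = (0.0000,2.0000)
o1: d²=85 > ρ²=41 → inactive
o2: d²=40 ≤ ρ²=41; F_rep = 24·(6,-2)/40² = (0.0900,-0.0300)
o3: d²=233 > ρ²=41 → inactive
F = F_att + ΣF_rep = (0.0900,1.9700)
p' = p + 1/20·F = (7.0045,8.0985)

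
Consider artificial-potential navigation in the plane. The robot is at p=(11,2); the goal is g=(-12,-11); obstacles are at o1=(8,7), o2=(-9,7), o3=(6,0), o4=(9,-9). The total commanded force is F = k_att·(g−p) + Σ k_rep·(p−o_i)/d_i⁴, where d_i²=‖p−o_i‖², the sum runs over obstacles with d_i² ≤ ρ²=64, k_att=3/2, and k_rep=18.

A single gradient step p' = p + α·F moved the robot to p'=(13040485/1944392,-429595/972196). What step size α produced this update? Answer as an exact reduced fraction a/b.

α = 1/8

F_att = 3/2·(g−p) = 3/2·(-23,-13) = (-34.5000,-19.5000)
o1: d²=34 ≤ ρ²=64; F_rep = 18·(3,-5)/34² = (0.0467,-0.0779)
o2: d²=425 > ρ²=64 → inactive
o3: d²=29 ≤ ρ²=64; F_rep = 18·(5,2)/29² = (0.1070,0.0428)
o4: d²=125 > ρ²=64 → inactive
F = F_att + ΣF_rep = (-34.3463,-19.5350)
Δp = p'−p = (-4.2933,-2.4419); α = Δx/Fx = (-8347827/1944392) / (-8347827/243049) = 1/8
check: Δy/Fy = (-2373987/972196) / (-4747974/243049) = 1/8 ✓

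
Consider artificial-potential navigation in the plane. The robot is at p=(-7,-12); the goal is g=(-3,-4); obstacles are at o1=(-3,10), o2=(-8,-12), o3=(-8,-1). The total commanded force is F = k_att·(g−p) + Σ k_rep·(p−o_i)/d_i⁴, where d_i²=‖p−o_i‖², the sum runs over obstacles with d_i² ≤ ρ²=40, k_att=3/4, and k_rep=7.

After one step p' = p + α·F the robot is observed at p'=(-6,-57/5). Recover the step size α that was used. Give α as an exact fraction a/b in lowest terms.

α = 1/10

F_att = 3/4·(g−p) = 3/4·(4,8) = (3.0000,6.0000)
o1: d²=500 > ρ²=40 → inactive
o2: d²=1 ≤ ρ²=40; F_rep = 7·(1,0)/1² = (7.0000,0.0000)
o3: d²=122 > ρ²=40 → inactive
F = F_att + ΣF_rep = (10.0000,6.0000)
Δp = p'−p = (1.0000,0.6000); α = Δx/Fx = (1) / (10) = 1/10
check: Δy/Fy = (3/5) / (6) = 1/10 ✓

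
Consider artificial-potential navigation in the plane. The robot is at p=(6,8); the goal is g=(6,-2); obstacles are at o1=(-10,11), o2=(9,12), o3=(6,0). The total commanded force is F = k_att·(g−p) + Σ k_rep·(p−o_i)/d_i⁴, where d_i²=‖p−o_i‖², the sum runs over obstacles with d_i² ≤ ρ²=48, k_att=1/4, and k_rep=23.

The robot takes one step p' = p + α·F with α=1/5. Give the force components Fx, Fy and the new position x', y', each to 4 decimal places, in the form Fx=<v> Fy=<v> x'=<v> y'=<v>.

Fx=-0.1104 Fy=-2.6472 x'=5.9779 y'=7.4706

F_att = 1/4·(g−p) = 1/4·(0,-10) = (0.0000,-2.5000)
o1: d²=265 > ρ²=48 → inactive
o2: d²=25 ≤ ρ²=48; F_rep = 23·(-3,-4)/25² = (-0.1104,-0.1472)
o3: d²=64 > ρ²=48 → inactive
F = F_att + ΣF_rep = (-0.1104,-2.6472)
p' = p + 1/5·F = (5.9779,7.4706)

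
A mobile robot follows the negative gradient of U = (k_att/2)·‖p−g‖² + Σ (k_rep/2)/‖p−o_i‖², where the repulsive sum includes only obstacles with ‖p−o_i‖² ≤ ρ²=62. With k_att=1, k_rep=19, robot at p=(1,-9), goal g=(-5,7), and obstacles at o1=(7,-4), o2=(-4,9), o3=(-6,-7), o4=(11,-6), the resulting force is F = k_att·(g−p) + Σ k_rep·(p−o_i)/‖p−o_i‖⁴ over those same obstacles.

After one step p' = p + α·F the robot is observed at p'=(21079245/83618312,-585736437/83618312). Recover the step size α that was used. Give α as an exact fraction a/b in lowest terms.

α = 1/8

F_att = 1·(g−p) = 1·(-6,16) = (-6.0000,16.0000)
o1: d²=61 ≤ ρ²=62; F_rep = 19·(-6,-5)/61² = (-0.0306,-0.0255)
o2: d²=349 > ρ²=62 → inactive
o3: d²=53 ≤ ρ²=62; F_rep = 19·(7,-2)/53² = (0.0473,-0.0135)
o4: d²=109 > ρ²=62 → inactive
F = F_att + ΣF_rep = (-5.9833,15.9609)
Δp = p'−p = (-0.7479,1.9951); α = Δx/Fx = (-62539067/83618312) / (-62539067/10452289) = 1/8
check: Δy/Fy = (166828371/83618312) / (166828371/10452289) = 1/8 ✓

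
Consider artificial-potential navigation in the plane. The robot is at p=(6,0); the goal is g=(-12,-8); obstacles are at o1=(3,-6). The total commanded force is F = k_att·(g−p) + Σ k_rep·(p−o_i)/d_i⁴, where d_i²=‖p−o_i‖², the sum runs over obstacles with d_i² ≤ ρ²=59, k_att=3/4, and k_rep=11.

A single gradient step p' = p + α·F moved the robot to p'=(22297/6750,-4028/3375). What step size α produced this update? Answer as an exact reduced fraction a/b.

F_att = 3/4·(g−p) = 3/4·(-18,-8) = (-13.5000,-6.0000)
o1: d²=45 ≤ ρ²=59; F_rep = 11·(3,6)/45² = (0.0163,0.0326)
F = F_att + ΣF_rep = (-13.4837,-5.9674)
Δp = p'−p = (-2.6967,-1.1935); α = Δx/Fx = (-18203/6750) / (-18203/1350) = 1/5
check: Δy/Fy = (-4028/3375) / (-4028/675) = 1/5 ✓

α = 1/5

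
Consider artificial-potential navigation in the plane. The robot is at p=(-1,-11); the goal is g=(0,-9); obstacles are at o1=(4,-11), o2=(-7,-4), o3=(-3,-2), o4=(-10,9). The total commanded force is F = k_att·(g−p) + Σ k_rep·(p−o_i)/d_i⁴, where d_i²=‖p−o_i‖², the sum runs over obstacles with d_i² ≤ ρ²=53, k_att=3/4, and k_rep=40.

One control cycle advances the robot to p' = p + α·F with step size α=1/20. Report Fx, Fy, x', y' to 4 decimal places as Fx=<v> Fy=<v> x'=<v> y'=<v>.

F_att = 3/4·(g−p) = 3/4·(1,2) = (0.7500,1.5000)
o1: d²=25 ≤ ρ²=53; F_rep = 40·(-5,0)/25² = (-0.3200,0.0000)
o2: d²=85 > ρ²=53 → inactive
o3: d²=85 > ρ²=53 → inactive
o4: d²=481 > ρ²=53 → inactive
F = F_att + ΣF_rep = (0.4300,1.5000)
p' = p + 1/20·F = (-0.9785,-10.9250)

Fx=0.4300 Fy=1.5000 x'=-0.9785 y'=-10.9250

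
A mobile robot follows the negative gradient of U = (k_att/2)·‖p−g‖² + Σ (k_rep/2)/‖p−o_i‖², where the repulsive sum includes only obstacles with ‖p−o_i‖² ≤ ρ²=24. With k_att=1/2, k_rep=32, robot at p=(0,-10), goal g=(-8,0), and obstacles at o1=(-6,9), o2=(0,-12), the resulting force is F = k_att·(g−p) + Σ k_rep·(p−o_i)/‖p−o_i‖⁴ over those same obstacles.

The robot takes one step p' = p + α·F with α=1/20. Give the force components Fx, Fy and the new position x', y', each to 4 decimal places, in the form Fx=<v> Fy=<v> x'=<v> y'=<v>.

Fx=-4.0000 Fy=9.0000 x'=-0.2000 y'=-9.5500

F_att = 1/2·(g−p) = 1/2·(-8,10) = (-4.0000,5.0000)
o1: d²=397 > ρ²=24 → inactive
o2: d²=4 ≤ ρ²=24; F_rep = 32·(0,2)/4² = (0.0000,4.0000)
F = F_att + ΣF_rep = (-4.0000,9.0000)
p' = p + 1/20·F = (-0.2000,-9.5500)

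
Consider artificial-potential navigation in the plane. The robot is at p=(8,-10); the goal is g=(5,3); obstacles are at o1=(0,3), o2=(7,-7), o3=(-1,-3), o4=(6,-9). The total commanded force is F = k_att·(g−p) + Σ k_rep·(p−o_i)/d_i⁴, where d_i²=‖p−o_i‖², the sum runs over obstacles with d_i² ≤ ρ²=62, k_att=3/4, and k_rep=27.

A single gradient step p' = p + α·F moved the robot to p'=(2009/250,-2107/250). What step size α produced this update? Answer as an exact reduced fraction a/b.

α = 1/5

F_att = 3/4·(g−p) = 3/4·(-3,13) = (-2.2500,9.7500)
o1: d²=233 > ρ²=62 → inactive
o2: d²=10 ≤ ρ²=62; F_rep = 27·(1,-3)/10² = (0.2700,-0.8100)
o3: d²=130 > ρ²=62 → inactive
o4: d²=5 ≤ ρ²=62; F_rep = 27·(2,-1)/5² = (2.1600,-1.0800)
F = F_att + ΣF_rep = (0.1800,7.8600)
Δp = p'−p = (0.0360,1.5720); α = Δx/Fx = (9/250) / (9/50) = 1/5
check: Δy/Fy = (393/250) / (393/50) = 1/5 ✓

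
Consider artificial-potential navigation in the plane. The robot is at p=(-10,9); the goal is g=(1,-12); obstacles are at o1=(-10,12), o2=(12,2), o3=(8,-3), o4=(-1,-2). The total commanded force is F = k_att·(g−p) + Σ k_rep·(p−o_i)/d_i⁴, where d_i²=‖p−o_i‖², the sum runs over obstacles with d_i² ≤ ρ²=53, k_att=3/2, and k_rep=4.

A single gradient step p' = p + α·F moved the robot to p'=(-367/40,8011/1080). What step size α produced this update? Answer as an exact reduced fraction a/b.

F_att = 3/2·(g−p) = 3/2·(11,-21) = (16.5000,-31.5000)
o1: d²=9 ≤ ρ²=53; F_rep = 4·(0,-3)/9² = (0.0000,-0.1481)
o2: d²=533 > ρ²=53 → inactive
o3: d²=468 > ρ²=53 → inactive
o4: d²=202 > ρ²=53 → inactive
F = F_att + ΣF_rep = (16.5000,-31.6481)
Δp = p'−p = (0.8250,-1.5824); α = Δx/Fx = (33/40) / (33/2) = 1/20
check: Δy/Fy = (-1709/1080) / (-1709/54) = 1/20 ✓

α = 1/20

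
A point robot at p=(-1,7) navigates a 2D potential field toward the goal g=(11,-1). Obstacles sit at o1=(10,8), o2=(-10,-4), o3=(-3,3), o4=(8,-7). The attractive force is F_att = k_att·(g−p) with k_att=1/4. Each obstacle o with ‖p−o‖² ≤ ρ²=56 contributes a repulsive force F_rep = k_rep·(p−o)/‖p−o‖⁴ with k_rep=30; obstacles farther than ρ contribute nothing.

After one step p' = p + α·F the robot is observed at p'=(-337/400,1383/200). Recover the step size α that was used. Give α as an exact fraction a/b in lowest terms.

α = 1/20

F_att = 1/4·(g−p) = 1/4·(12,-8) = (3.0000,-2.0000)
o1: d²=122 > ρ²=56 → inactive
o2: d²=202 > ρ²=56 → inactive
o3: d²=20 ≤ ρ²=56; F_rep = 30·(2,4)/20² = (0.1500,0.3000)
o4: d²=277 > ρ²=56 → inactive
F = F_att + ΣF_rep = (3.1500,-1.7000)
Δp = p'−p = (0.1575,-0.0850); α = Δx/Fx = (63/400) / (63/20) = 1/20
check: Δy/Fy = (-17/200) / (-17/10) = 1/20 ✓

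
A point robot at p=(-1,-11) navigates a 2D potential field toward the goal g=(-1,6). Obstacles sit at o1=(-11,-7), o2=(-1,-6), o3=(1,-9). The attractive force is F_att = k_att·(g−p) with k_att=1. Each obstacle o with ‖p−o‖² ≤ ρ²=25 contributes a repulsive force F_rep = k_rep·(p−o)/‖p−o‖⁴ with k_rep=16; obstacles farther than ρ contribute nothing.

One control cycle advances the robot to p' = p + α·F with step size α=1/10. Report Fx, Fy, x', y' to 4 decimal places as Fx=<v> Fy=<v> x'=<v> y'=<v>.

F_att = 1·(g−p) = 1·(0,17) = (0.0000,17.0000)
o1: d²=116 > ρ²=25 → inactive
o2: d²=25 ≤ ρ²=25; F_rep = 16·(0,-5)/25² = (0.0000,-0.1280)
o3: d²=8 ≤ ρ²=25; F_rep = 16·(-2,-2)/8² = (-0.5000,-0.5000)
F = F_att + ΣF_rep = (-0.5000,16.3720)
p' = p + 1/10·F = (-1.0500,-9.3628)

Fx=-0.5000 Fy=16.3720 x'=-1.0500 y'=-9.3628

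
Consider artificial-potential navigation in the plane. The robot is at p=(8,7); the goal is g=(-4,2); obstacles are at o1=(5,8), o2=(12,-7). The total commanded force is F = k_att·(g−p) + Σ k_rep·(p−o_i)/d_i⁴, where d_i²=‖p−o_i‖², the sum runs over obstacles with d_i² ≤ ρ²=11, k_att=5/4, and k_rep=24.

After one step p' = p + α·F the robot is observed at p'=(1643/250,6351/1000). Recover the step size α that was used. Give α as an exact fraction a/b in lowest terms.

α = 1/10

F_att = 5/4·(g−p) = 5/4·(-12,-5) = (-15.0000,-6.2500)
o1: d²=10 ≤ ρ²=11; F_rep = 24·(3,-1)/10² = (0.7200,-0.2400)
o2: d²=212 > ρ²=11 → inactive
F = F_att + ΣF_rep = (-14.2800,-6.4900)
Δp = p'−p = (-1.4280,-0.6490); α = Δx/Fx = (-357/250) / (-357/25) = 1/10
check: Δy/Fy = (-649/1000) / (-649/100) = 1/10 ✓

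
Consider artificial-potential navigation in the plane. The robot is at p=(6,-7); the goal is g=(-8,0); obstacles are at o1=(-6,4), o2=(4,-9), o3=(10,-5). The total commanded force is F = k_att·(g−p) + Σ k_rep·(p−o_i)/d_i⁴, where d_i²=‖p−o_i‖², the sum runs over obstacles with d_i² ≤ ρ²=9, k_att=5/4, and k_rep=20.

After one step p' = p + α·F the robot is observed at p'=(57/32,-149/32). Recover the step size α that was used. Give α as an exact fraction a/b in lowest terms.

F_att = 5/4·(g−p) = 5/4·(-14,7) = (-17.5000,8.7500)
o1: d²=265 > ρ²=9 → inactive
o2: d²=8 ≤ ρ²=9; F_rep = 20·(2,2)/8² = (0.6250,0.6250)
o3: d²=20 > ρ²=9 → inactive
F = F_att + ΣF_rep = (-16.8750,9.3750)
Δp = p'−p = (-4.2188,2.3438); α = Δx/Fx = (-135/32) / (-135/8) = 1/4
check: Δy/Fy = (75/32) / (75/8) = 1/4 ✓

α = 1/4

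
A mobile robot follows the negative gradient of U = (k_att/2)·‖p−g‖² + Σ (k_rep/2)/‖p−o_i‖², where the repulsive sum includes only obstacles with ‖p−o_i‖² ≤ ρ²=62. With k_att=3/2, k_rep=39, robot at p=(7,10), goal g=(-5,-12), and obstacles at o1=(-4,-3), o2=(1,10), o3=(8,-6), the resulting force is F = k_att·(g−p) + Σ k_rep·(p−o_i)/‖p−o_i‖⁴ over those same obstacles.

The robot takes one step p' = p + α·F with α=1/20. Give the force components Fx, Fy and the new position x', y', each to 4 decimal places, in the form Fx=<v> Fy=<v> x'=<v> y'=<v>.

F_att = 3/2·(g−p) = 3/2·(-12,-22) = (-18.0000,-33.0000)
o1: d²=290 > ρ²=62 → inactive
o2: d²=36 ≤ ρ²=62; F_rep = 39·(6,0)/36² = (0.1806,0.0000)
o3: d²=257 > ρ²=62 → inactive
F = F_att + ΣF_rep = (-17.8194,-33.0000)
p' = p + 1/20·F = (6.1090,8.3500)

Fx=-17.8194 Fy=-33.0000 x'=6.1090 y'=8.3500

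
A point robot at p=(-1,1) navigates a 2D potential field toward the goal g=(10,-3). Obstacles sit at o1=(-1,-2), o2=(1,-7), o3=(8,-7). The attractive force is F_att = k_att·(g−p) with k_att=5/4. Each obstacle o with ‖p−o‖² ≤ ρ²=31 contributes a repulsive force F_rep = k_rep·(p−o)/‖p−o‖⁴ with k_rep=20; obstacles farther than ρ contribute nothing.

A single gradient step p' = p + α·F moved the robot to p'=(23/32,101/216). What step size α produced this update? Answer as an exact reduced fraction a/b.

F_att = 5/4·(g−p) = 5/4·(11,-4) = (13.7500,-5.0000)
o1: d²=9 ≤ ρ²=31; F_rep = 20·(0,3)/9² = (0.0000,0.7407)
o2: d²=68 > ρ²=31 → inactive
o3: d²=145 > ρ²=31 → inactive
F = F_att + ΣF_rep = (13.7500,-4.2593)
Δp = p'−p = (1.7188,-0.5324); α = Δx/Fx = (55/32) / (55/4) = 1/8
check: Δy/Fy = (-115/216) / (-115/27) = 1/8 ✓

α = 1/8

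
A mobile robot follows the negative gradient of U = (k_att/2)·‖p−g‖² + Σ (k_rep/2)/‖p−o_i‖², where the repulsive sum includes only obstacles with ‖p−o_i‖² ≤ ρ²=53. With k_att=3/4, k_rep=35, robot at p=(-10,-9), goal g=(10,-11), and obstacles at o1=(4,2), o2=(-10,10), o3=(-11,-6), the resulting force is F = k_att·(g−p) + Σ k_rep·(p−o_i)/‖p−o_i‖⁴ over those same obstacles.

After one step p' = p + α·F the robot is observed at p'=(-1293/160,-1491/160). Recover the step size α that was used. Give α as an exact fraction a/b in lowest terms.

F_att = 3/4·(g−p) = 3/4·(20,-2) = (15.0000,-1.5000)
o1: d²=317 > ρ²=53 → inactive
o2: d²=361 > ρ²=53 → inactive
o3: d²=10 ≤ ρ²=53; F_rep = 35·(1,-3)/10² = (0.3500,-1.0500)
F = F_att + ΣF_rep = (15.3500,-2.5500)
Δp = p'−p = (1.9187,-0.3187); α = Δx/Fx = (307/160) / (307/20) = 1/8
check: Δy/Fy = (-51/160) / (-51/20) = 1/8 ✓

α = 1/8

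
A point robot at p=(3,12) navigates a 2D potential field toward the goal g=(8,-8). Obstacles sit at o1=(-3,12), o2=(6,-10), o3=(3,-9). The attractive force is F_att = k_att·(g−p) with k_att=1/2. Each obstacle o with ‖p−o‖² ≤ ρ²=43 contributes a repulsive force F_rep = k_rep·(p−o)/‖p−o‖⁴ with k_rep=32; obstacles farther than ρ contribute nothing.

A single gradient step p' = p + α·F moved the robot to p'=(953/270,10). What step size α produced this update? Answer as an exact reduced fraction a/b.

F_att = 1/2·(g−p) = 1/2·(5,-20) = (2.5000,-10.0000)
o1: d²=36 ≤ ρ²=43; F_rep = 32·(6,0)/36² = (0.1481,0.0000)
o2: d²=493 > ρ²=43 → inactive
o3: d²=441 > ρ²=43 → inactive
F = F_att + ΣF_rep = (2.6481,-10.0000)
Δp = p'−p = (0.5296,-2.0000); α = Δx/Fx = (143/270) / (143/54) = 1/5
check: Δy/Fy = (-2) / (-10) = 1/5 ✓

α = 1/5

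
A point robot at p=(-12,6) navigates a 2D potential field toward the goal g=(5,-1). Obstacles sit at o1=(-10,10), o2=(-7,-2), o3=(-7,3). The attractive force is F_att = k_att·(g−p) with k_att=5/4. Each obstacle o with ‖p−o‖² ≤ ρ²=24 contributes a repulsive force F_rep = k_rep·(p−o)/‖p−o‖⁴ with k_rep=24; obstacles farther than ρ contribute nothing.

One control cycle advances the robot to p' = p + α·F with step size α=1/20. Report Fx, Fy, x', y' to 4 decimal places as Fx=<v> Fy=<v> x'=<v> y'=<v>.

F_att = 5/4·(g−p) = 5/4·(17,-7) = (21.2500,-8.7500)
o1: d²=20 ≤ ρ²=24; F_rep = 24·(-2,-4)/20² = (-0.1200,-0.2400)
o2: d²=89 > ρ²=24 → inactive
o3: d²=34 > ρ²=24 → inactive
F = F_att + ΣF_rep = (21.1300,-8.9900)
p' = p + 1/20·F = (-10.9435,5.5505)

Fx=21.1300 Fy=-8.9900 x'=-10.9435 y'=5.5505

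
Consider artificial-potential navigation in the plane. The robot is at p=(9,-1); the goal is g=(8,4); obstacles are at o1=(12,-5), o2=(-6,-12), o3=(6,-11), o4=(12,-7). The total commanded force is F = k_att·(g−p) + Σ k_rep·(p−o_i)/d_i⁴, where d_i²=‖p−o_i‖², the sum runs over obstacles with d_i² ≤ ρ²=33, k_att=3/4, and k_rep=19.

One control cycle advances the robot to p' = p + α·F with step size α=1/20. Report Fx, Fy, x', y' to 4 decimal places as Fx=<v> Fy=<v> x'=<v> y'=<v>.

Fx=-0.8412 Fy=3.8716 x'=8.9579 y'=-0.8064

F_att = 3/4·(g−p) = 3/4·(-1,5) = (-0.7500,3.7500)
o1: d²=25 ≤ ρ²=33; F_rep = 19·(-3,4)/25² = (-0.0912,0.1216)
o2: d²=346 > ρ²=33 → inactive
o3: d²=109 > ρ²=33 → inactive
o4: d²=45 > ρ²=33 → inactive
F = F_att + ΣF_rep = (-0.8412,3.8716)
p' = p + 1/20·F = (8.9579,-0.8064)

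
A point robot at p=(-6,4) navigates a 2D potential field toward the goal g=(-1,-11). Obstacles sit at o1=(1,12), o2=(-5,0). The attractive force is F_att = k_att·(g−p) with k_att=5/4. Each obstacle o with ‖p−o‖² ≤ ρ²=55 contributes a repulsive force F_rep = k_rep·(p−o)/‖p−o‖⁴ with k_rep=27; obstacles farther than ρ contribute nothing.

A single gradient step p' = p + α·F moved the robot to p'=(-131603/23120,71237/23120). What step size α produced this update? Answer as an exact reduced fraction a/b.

α = 1/20

F_att = 5/4·(g−p) = 5/4·(5,-15) = (6.2500,-18.7500)
o1: d²=113 > ρ²=55 → inactive
o2: d²=17 ≤ ρ²=55; F_rep = 27·(-1,4)/17² = (-0.0934,0.3737)
F = F_att + ΣF_rep = (6.1566,-18.3763)
Δp = p'−p = (0.3078,-0.9188); α = Δx/Fx = (7117/23120) / (7117/1156) = 1/20
check: Δy/Fy = (-21243/23120) / (-21243/1156) = 1/20 ✓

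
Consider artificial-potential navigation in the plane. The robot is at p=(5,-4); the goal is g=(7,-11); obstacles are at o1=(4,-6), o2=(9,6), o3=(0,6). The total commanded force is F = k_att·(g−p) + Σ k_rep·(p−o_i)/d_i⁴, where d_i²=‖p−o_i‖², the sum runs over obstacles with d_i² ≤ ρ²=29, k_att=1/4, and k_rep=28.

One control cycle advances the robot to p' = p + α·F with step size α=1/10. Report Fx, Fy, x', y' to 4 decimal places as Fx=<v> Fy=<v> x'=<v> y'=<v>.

F_att = 1/4·(g−p) = 1/4·(2,-7) = (0.5000,-1.7500)
o1: d²=5 ≤ ρ²=29; F_rep = 28·(1,2)/5² = (1.1200,2.2400)
o2: d²=116 > ρ²=29 → inactive
o3: d²=125 > ρ²=29 → inactive
F = F_att + ΣF_rep = (1.6200,0.4900)
p' = p + 1/10·F = (5.1620,-3.9510)

Fx=1.6200 Fy=0.4900 x'=5.1620 y'=-3.9510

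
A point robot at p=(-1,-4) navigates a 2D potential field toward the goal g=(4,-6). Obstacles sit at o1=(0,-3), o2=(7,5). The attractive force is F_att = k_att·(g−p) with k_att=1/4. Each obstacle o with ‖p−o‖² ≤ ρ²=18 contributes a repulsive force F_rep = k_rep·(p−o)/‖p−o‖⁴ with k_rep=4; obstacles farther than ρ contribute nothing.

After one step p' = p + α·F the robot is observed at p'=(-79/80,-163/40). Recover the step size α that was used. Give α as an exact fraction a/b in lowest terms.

α = 1/20

F_att = 1/4·(g−p) = 1/4·(5,-2) = (1.2500,-0.5000)
o1: d²=2 ≤ ρ²=18; F_rep = 4·(-1,-1)/2² = (-1.0000,-1.0000)
o2: d²=145 > ρ²=18 → inactive
F = F_att + ΣF_rep = (0.2500,-1.5000)
Δp = p'−p = (0.0125,-0.0750); α = Δx/Fx = (1/80) / (1/4) = 1/20
check: Δy/Fy = (-3/40) / (-3/2) = 1/20 ✓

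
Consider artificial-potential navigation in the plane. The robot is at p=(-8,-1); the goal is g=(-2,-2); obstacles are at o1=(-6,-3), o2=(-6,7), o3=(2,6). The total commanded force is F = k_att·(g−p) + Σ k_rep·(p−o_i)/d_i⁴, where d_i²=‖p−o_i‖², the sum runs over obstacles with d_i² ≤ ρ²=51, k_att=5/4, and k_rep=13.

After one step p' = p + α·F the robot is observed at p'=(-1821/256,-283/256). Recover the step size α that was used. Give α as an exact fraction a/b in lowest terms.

F_att = 5/4·(g−p) = 5/4·(6,-1) = (7.5000,-1.2500)
o1: d²=8 ≤ ρ²=51; F_rep = 13·(-2,2)/8² = (-0.4062,0.4062)
o2: d²=68 > ρ²=51 → inactive
o3: d²=149 > ρ²=51 → inactive
F = F_att + ΣF_rep = (7.0938,-0.8438)
Δp = p'−p = (0.8867,-0.1055); α = Δx/Fx = (227/256) / (227/32) = 1/8
check: Δy/Fy = (-27/256) / (-27/32) = 1/8 ✓

α = 1/8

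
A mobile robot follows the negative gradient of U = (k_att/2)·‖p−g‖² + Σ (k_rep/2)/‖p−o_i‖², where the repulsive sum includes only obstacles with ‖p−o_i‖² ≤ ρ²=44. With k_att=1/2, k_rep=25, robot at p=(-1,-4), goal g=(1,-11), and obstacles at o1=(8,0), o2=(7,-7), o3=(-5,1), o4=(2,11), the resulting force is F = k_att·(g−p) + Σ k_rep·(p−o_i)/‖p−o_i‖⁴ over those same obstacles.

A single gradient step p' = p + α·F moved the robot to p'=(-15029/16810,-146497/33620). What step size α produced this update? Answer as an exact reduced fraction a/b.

α = 1/10

F_att = 1/2·(g−p) = 1/2·(2,-7) = (1.0000,-3.5000)
o1: d²=97 > ρ²=44 → inactive
o2: d²=73 > ρ²=44 → inactive
o3: d²=41 ≤ ρ²=44; F_rep = 25·(4,-5)/41² = (0.0595,-0.0744)
o4: d²=234 > ρ²=44 → inactive
F = F_att + ΣF_rep = (1.0595,-3.5744)
Δp = p'−p = (0.1059,-0.3574); α = Δx/Fx = (1781/16810) / (1781/1681) = 1/10
check: Δy/Fy = (-12017/33620) / (-12017/3362) = 1/10 ✓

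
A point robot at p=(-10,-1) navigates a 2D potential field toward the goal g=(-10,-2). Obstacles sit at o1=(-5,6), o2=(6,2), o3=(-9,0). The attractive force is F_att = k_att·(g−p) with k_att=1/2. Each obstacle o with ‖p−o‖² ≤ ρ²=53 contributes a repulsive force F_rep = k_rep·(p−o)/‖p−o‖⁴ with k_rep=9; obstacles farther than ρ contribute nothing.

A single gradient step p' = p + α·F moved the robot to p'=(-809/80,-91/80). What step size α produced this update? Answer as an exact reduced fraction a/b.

F_att = 1/2·(g−p) = 1/2·(0,-1) = (0.0000,-0.5000)
o1: d²=74 > ρ²=53 → inactive
o2: d²=265 > ρ²=53 → inactive
o3: d²=2 ≤ ρ²=53; F_rep = 9·(-1,-1)/2² = (-2.2500,-2.2500)
F = F_att + ΣF_rep = (-2.2500,-2.7500)
Δp = p'−p = (-0.1125,-0.1375); α = Δx/Fx = (-9/80) / (-9/4) = 1/20
check: Δy/Fy = (-11/80) / (-11/4) = 1/20 ✓

α = 1/20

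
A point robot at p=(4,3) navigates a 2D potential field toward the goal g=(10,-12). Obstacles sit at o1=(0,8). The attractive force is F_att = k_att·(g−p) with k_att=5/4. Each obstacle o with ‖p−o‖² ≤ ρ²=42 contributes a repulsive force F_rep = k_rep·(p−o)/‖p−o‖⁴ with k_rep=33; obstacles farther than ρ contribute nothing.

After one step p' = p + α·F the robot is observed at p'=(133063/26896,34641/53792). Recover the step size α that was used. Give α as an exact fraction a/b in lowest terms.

F_att = 5/4·(g−p) = 5/4·(6,-15) = (7.5000,-18.7500)
o1: d²=41 ≤ ρ²=42; F_rep = 33·(4,-5)/41² = (0.0785,-0.0982)
F = F_att + ΣF_rep = (7.5785,-18.8482)
Δp = p'−p = (0.9473,-2.3560); α = Δx/Fx = (25479/26896) / (25479/3362) = 1/8
check: Δy/Fy = (-126735/53792) / (-126735/6724) = 1/8 ✓

α = 1/8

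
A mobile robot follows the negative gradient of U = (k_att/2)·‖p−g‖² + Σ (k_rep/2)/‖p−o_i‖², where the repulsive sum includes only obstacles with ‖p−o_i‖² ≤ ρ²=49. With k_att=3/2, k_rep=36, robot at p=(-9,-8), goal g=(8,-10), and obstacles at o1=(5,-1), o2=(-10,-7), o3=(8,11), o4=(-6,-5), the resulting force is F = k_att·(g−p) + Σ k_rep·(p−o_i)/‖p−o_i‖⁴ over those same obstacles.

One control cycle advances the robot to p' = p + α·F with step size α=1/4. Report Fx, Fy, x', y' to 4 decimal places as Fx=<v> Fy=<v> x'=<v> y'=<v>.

F_att = 3/2·(g−p) = 3/2·(17,-2) = (25.5000,-3.0000)
o1: d²=245 > ρ²=49 → inactive
o2: d²=2 ≤ ρ²=49; F_rep = 36·(1,-1)/2² = (9.0000,-9.0000)
o3: d²=650 > ρ²=49 → inactive
o4: d²=18 ≤ ρ²=49; F_rep = 36·(-3,-3)/18² = (-0.3333,-0.3333)
F = F_att + ΣF_rep = (34.1667,-12.3333)
p' = p + 1/4·F = (-0.4583,-11.0833)

Fx=34.1667 Fy=-12.3333 x'=-0.4583 y'=-11.0833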